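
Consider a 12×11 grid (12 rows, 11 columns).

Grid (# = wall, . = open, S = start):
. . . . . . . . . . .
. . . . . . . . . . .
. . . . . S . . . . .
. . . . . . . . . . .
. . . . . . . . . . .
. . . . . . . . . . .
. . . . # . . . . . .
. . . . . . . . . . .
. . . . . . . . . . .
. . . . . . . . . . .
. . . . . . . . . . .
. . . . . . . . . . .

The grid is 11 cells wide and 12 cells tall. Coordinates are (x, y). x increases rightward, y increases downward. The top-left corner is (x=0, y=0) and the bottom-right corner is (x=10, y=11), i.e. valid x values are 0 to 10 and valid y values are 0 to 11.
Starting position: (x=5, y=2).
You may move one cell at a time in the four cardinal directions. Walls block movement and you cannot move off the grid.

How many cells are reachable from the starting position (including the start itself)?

Answer: Reachable cells: 131

Derivation:
BFS flood-fill from (x=5, y=2):
  Distance 0: (x=5, y=2)
  Distance 1: (x=5, y=1), (x=4, y=2), (x=6, y=2), (x=5, y=3)
  Distance 2: (x=5, y=0), (x=4, y=1), (x=6, y=1), (x=3, y=2), (x=7, y=2), (x=4, y=3), (x=6, y=3), (x=5, y=4)
  Distance 3: (x=4, y=0), (x=6, y=0), (x=3, y=1), (x=7, y=1), (x=2, y=2), (x=8, y=2), (x=3, y=3), (x=7, y=3), (x=4, y=4), (x=6, y=4), (x=5, y=5)
  Distance 4: (x=3, y=0), (x=7, y=0), (x=2, y=1), (x=8, y=1), (x=1, y=2), (x=9, y=2), (x=2, y=3), (x=8, y=3), (x=3, y=4), (x=7, y=4), (x=4, y=5), (x=6, y=5), (x=5, y=6)
  Distance 5: (x=2, y=0), (x=8, y=0), (x=1, y=1), (x=9, y=1), (x=0, y=2), (x=10, y=2), (x=1, y=3), (x=9, y=3), (x=2, y=4), (x=8, y=4), (x=3, y=5), (x=7, y=5), (x=6, y=6), (x=5, y=7)
  Distance 6: (x=1, y=0), (x=9, y=0), (x=0, y=1), (x=10, y=1), (x=0, y=3), (x=10, y=3), (x=1, y=4), (x=9, y=4), (x=2, y=5), (x=8, y=5), (x=3, y=6), (x=7, y=6), (x=4, y=7), (x=6, y=7), (x=5, y=8)
  Distance 7: (x=0, y=0), (x=10, y=0), (x=0, y=4), (x=10, y=4), (x=1, y=5), (x=9, y=5), (x=2, y=6), (x=8, y=6), (x=3, y=7), (x=7, y=7), (x=4, y=8), (x=6, y=8), (x=5, y=9)
  Distance 8: (x=0, y=5), (x=10, y=5), (x=1, y=6), (x=9, y=6), (x=2, y=7), (x=8, y=7), (x=3, y=8), (x=7, y=8), (x=4, y=9), (x=6, y=9), (x=5, y=10)
  Distance 9: (x=0, y=6), (x=10, y=6), (x=1, y=7), (x=9, y=7), (x=2, y=8), (x=8, y=8), (x=3, y=9), (x=7, y=9), (x=4, y=10), (x=6, y=10), (x=5, y=11)
  Distance 10: (x=0, y=7), (x=10, y=7), (x=1, y=8), (x=9, y=8), (x=2, y=9), (x=8, y=9), (x=3, y=10), (x=7, y=10), (x=4, y=11), (x=6, y=11)
  Distance 11: (x=0, y=8), (x=10, y=8), (x=1, y=9), (x=9, y=9), (x=2, y=10), (x=8, y=10), (x=3, y=11), (x=7, y=11)
  Distance 12: (x=0, y=9), (x=10, y=9), (x=1, y=10), (x=9, y=10), (x=2, y=11), (x=8, y=11)
  Distance 13: (x=0, y=10), (x=10, y=10), (x=1, y=11), (x=9, y=11)
  Distance 14: (x=0, y=11), (x=10, y=11)
Total reachable: 131 (grid has 131 open cells total)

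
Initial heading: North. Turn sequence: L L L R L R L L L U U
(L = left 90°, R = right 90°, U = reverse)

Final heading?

Answer: Final heading: West

Derivation:
Start: North
  L (left (90° counter-clockwise)) -> West
  L (left (90° counter-clockwise)) -> South
  L (left (90° counter-clockwise)) -> East
  R (right (90° clockwise)) -> South
  L (left (90° counter-clockwise)) -> East
  R (right (90° clockwise)) -> South
  L (left (90° counter-clockwise)) -> East
  L (left (90° counter-clockwise)) -> North
  L (left (90° counter-clockwise)) -> West
  U (U-turn (180°)) -> East
  U (U-turn (180°)) -> West
Final: West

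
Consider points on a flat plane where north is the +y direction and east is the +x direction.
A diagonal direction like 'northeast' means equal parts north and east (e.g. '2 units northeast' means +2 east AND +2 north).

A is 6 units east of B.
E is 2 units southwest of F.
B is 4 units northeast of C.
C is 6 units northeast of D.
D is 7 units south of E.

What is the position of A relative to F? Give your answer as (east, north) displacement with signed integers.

Answer: A is at (east=14, north=1) relative to F.

Derivation:
Place F at the origin (east=0, north=0).
  E is 2 units southwest of F: delta (east=-2, north=-2); E at (east=-2, north=-2).
  D is 7 units south of E: delta (east=+0, north=-7); D at (east=-2, north=-9).
  C is 6 units northeast of D: delta (east=+6, north=+6); C at (east=4, north=-3).
  B is 4 units northeast of C: delta (east=+4, north=+4); B at (east=8, north=1).
  A is 6 units east of B: delta (east=+6, north=+0); A at (east=14, north=1).
Therefore A relative to F: (east=14, north=1).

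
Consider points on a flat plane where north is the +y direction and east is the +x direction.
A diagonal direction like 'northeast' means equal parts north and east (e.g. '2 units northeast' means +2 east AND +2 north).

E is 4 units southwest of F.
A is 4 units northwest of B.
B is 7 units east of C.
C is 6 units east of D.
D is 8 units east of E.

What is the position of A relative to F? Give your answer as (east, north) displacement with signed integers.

Place F at the origin (east=0, north=0).
  E is 4 units southwest of F: delta (east=-4, north=-4); E at (east=-4, north=-4).
  D is 8 units east of E: delta (east=+8, north=+0); D at (east=4, north=-4).
  C is 6 units east of D: delta (east=+6, north=+0); C at (east=10, north=-4).
  B is 7 units east of C: delta (east=+7, north=+0); B at (east=17, north=-4).
  A is 4 units northwest of B: delta (east=-4, north=+4); A at (east=13, north=0).
Therefore A relative to F: (east=13, north=0).

Answer: A is at (east=13, north=0) relative to F.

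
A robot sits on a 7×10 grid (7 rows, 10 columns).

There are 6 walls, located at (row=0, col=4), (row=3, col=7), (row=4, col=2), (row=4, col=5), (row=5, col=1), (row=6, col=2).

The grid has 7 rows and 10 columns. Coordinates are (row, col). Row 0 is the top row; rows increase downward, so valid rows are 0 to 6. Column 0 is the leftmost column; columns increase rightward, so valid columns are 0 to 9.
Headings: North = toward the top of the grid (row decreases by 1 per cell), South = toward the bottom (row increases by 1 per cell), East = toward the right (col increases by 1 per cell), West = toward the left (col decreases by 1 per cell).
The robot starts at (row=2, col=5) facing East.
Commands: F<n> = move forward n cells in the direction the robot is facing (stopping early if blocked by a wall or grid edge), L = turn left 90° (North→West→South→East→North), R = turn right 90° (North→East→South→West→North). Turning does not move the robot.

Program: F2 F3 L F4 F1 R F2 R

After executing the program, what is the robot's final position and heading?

Start: (row=2, col=5), facing East
  F2: move forward 2, now at (row=2, col=7)
  F3: move forward 2/3 (blocked), now at (row=2, col=9)
  L: turn left, now facing North
  F4: move forward 2/4 (blocked), now at (row=0, col=9)
  F1: move forward 0/1 (blocked), now at (row=0, col=9)
  R: turn right, now facing East
  F2: move forward 0/2 (blocked), now at (row=0, col=9)
  R: turn right, now facing South
Final: (row=0, col=9), facing South

Answer: Final position: (row=0, col=9), facing South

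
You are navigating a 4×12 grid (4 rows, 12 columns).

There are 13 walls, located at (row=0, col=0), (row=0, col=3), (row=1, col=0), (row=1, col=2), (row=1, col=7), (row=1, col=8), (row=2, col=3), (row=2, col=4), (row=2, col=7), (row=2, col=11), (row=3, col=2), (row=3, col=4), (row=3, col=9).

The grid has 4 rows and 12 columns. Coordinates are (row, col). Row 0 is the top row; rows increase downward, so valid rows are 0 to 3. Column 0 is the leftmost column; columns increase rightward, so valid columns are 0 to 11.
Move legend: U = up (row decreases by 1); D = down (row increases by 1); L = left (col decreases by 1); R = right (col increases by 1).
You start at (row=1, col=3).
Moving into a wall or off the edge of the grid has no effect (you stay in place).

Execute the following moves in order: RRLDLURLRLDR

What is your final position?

Answer: Final position: (row=1, col=4)

Derivation:
Start: (row=1, col=3)
  R (right): (row=1, col=3) -> (row=1, col=4)
  R (right): (row=1, col=4) -> (row=1, col=5)
  L (left): (row=1, col=5) -> (row=1, col=4)
  D (down): blocked, stay at (row=1, col=4)
  L (left): (row=1, col=4) -> (row=1, col=3)
  U (up): blocked, stay at (row=1, col=3)
  R (right): (row=1, col=3) -> (row=1, col=4)
  L (left): (row=1, col=4) -> (row=1, col=3)
  R (right): (row=1, col=3) -> (row=1, col=4)
  L (left): (row=1, col=4) -> (row=1, col=3)
  D (down): blocked, stay at (row=1, col=3)
  R (right): (row=1, col=3) -> (row=1, col=4)
Final: (row=1, col=4)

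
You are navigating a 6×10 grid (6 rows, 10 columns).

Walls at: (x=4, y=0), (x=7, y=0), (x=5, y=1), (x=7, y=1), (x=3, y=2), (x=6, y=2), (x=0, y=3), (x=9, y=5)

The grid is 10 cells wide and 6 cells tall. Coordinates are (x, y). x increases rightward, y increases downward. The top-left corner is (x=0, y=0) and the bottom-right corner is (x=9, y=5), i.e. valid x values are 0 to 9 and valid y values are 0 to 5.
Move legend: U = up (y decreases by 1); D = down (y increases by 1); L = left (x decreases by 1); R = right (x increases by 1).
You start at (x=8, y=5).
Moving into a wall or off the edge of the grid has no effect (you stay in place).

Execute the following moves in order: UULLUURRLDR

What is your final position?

Answer: Final position: (x=8, y=4)

Derivation:
Start: (x=8, y=5)
  U (up): (x=8, y=5) -> (x=8, y=4)
  U (up): (x=8, y=4) -> (x=8, y=3)
  L (left): (x=8, y=3) -> (x=7, y=3)
  L (left): (x=7, y=3) -> (x=6, y=3)
  U (up): blocked, stay at (x=6, y=3)
  U (up): blocked, stay at (x=6, y=3)
  R (right): (x=6, y=3) -> (x=7, y=3)
  R (right): (x=7, y=3) -> (x=8, y=3)
  L (left): (x=8, y=3) -> (x=7, y=3)
  D (down): (x=7, y=3) -> (x=7, y=4)
  R (right): (x=7, y=4) -> (x=8, y=4)
Final: (x=8, y=4)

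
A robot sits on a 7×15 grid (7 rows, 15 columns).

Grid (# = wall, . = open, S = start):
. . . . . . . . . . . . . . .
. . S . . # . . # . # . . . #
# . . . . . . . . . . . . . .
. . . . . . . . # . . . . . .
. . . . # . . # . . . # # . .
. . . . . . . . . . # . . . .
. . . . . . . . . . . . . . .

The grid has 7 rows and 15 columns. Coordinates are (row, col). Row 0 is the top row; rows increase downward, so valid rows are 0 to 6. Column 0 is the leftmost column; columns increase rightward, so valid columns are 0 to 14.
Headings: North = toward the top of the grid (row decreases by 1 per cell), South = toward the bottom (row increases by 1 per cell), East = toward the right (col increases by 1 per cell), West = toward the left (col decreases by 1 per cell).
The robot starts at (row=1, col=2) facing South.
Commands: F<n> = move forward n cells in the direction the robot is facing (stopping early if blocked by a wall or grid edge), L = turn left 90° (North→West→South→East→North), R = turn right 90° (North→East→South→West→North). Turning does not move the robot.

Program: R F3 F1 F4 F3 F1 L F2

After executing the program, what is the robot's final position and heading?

Start: (row=1, col=2), facing South
  R: turn right, now facing West
  F3: move forward 2/3 (blocked), now at (row=1, col=0)
  F1: move forward 0/1 (blocked), now at (row=1, col=0)
  F4: move forward 0/4 (blocked), now at (row=1, col=0)
  F3: move forward 0/3 (blocked), now at (row=1, col=0)
  F1: move forward 0/1 (blocked), now at (row=1, col=0)
  L: turn left, now facing South
  F2: move forward 0/2 (blocked), now at (row=1, col=0)
Final: (row=1, col=0), facing South

Answer: Final position: (row=1, col=0), facing South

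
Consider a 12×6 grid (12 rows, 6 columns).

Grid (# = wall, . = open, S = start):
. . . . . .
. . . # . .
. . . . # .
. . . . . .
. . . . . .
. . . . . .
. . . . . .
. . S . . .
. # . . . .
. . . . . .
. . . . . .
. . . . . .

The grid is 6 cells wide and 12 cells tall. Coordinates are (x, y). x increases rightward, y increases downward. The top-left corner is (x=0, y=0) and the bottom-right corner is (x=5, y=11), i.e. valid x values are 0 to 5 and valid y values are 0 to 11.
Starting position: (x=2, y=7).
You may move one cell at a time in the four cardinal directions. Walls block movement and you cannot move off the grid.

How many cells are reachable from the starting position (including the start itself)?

Answer: Reachable cells: 69

Derivation:
BFS flood-fill from (x=2, y=7):
  Distance 0: (x=2, y=7)
  Distance 1: (x=2, y=6), (x=1, y=7), (x=3, y=7), (x=2, y=8)
  Distance 2: (x=2, y=5), (x=1, y=6), (x=3, y=6), (x=0, y=7), (x=4, y=7), (x=3, y=8), (x=2, y=9)
  Distance 3: (x=2, y=4), (x=1, y=5), (x=3, y=5), (x=0, y=6), (x=4, y=6), (x=5, y=7), (x=0, y=8), (x=4, y=8), (x=1, y=9), (x=3, y=9), (x=2, y=10)
  Distance 4: (x=2, y=3), (x=1, y=4), (x=3, y=4), (x=0, y=5), (x=4, y=5), (x=5, y=6), (x=5, y=8), (x=0, y=9), (x=4, y=9), (x=1, y=10), (x=3, y=10), (x=2, y=11)
  Distance 5: (x=2, y=2), (x=1, y=3), (x=3, y=3), (x=0, y=4), (x=4, y=4), (x=5, y=5), (x=5, y=9), (x=0, y=10), (x=4, y=10), (x=1, y=11), (x=3, y=11)
  Distance 6: (x=2, y=1), (x=1, y=2), (x=3, y=2), (x=0, y=3), (x=4, y=3), (x=5, y=4), (x=5, y=10), (x=0, y=11), (x=4, y=11)
  Distance 7: (x=2, y=0), (x=1, y=1), (x=0, y=2), (x=5, y=3), (x=5, y=11)
  Distance 8: (x=1, y=0), (x=3, y=0), (x=0, y=1), (x=5, y=2)
  Distance 9: (x=0, y=0), (x=4, y=0), (x=5, y=1)
  Distance 10: (x=5, y=0), (x=4, y=1)
Total reachable: 69 (grid has 69 open cells total)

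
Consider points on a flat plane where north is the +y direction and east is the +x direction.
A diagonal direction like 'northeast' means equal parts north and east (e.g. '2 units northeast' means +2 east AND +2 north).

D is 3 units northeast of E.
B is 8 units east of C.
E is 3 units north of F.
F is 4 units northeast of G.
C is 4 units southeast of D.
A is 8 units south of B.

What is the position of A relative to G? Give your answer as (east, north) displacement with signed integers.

Place G at the origin (east=0, north=0).
  F is 4 units northeast of G: delta (east=+4, north=+4); F at (east=4, north=4).
  E is 3 units north of F: delta (east=+0, north=+3); E at (east=4, north=7).
  D is 3 units northeast of E: delta (east=+3, north=+3); D at (east=7, north=10).
  C is 4 units southeast of D: delta (east=+4, north=-4); C at (east=11, north=6).
  B is 8 units east of C: delta (east=+8, north=+0); B at (east=19, north=6).
  A is 8 units south of B: delta (east=+0, north=-8); A at (east=19, north=-2).
Therefore A relative to G: (east=19, north=-2).

Answer: A is at (east=19, north=-2) relative to G.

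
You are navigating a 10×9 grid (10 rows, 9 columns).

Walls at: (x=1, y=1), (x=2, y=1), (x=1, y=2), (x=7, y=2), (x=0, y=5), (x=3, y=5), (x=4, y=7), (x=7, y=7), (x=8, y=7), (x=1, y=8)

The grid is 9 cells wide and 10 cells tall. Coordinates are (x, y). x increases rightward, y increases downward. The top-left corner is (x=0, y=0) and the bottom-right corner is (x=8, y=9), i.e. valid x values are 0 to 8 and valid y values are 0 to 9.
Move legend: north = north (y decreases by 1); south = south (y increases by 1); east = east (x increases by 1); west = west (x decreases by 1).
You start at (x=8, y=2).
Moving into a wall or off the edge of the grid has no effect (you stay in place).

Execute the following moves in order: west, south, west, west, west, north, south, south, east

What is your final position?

Start: (x=8, y=2)
  west (west): blocked, stay at (x=8, y=2)
  south (south): (x=8, y=2) -> (x=8, y=3)
  west (west): (x=8, y=3) -> (x=7, y=3)
  west (west): (x=7, y=3) -> (x=6, y=3)
  west (west): (x=6, y=3) -> (x=5, y=3)
  north (north): (x=5, y=3) -> (x=5, y=2)
  south (south): (x=5, y=2) -> (x=5, y=3)
  south (south): (x=5, y=3) -> (x=5, y=4)
  east (east): (x=5, y=4) -> (x=6, y=4)
Final: (x=6, y=4)

Answer: Final position: (x=6, y=4)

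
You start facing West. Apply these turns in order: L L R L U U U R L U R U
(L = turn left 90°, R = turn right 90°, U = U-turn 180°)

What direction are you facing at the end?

Answer: Final heading: North

Derivation:
Start: West
  L (left (90° counter-clockwise)) -> South
  L (left (90° counter-clockwise)) -> East
  R (right (90° clockwise)) -> South
  L (left (90° counter-clockwise)) -> East
  U (U-turn (180°)) -> West
  U (U-turn (180°)) -> East
  U (U-turn (180°)) -> West
  R (right (90° clockwise)) -> North
  L (left (90° counter-clockwise)) -> West
  U (U-turn (180°)) -> East
  R (right (90° clockwise)) -> South
  U (U-turn (180°)) -> North
Final: North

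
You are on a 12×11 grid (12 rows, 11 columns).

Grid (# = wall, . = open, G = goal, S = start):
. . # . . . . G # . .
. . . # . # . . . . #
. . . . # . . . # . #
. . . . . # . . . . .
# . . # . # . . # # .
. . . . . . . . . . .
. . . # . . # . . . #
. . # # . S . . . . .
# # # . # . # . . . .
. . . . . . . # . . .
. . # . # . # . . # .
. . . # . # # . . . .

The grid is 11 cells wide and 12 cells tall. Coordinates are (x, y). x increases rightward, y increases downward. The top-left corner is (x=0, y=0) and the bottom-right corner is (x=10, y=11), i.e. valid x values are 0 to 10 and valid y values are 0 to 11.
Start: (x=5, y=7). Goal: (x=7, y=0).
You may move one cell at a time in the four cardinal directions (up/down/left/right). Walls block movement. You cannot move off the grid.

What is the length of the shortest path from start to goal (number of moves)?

BFS from (x=5, y=7) until reaching (x=7, y=0):
  Distance 0: (x=5, y=7)
  Distance 1: (x=5, y=6), (x=4, y=7), (x=6, y=7), (x=5, y=8)
  Distance 2: (x=5, y=5), (x=4, y=6), (x=7, y=7), (x=5, y=9)
  Distance 3: (x=4, y=5), (x=6, y=5), (x=7, y=6), (x=8, y=7), (x=7, y=8), (x=4, y=9), (x=6, y=9), (x=5, y=10)
  Distance 4: (x=4, y=4), (x=6, y=4), (x=3, y=5), (x=7, y=5), (x=8, y=6), (x=9, y=7), (x=8, y=8), (x=3, y=9)
  Distance 5: (x=4, y=3), (x=6, y=3), (x=7, y=4), (x=2, y=5), (x=8, y=5), (x=9, y=6), (x=10, y=7), (x=3, y=8), (x=9, y=8), (x=2, y=9), (x=8, y=9), (x=3, y=10)
  Distance 6: (x=6, y=2), (x=3, y=3), (x=7, y=3), (x=2, y=4), (x=1, y=5), (x=9, y=5), (x=2, y=6), (x=10, y=8), (x=1, y=9), (x=9, y=9), (x=8, y=10)
  Distance 7: (x=6, y=1), (x=3, y=2), (x=5, y=2), (x=7, y=2), (x=2, y=3), (x=8, y=3), (x=1, y=4), (x=0, y=5), (x=10, y=5), (x=1, y=6), (x=0, y=9), (x=10, y=9), (x=1, y=10), (x=7, y=10), (x=8, y=11)
  Distance 8: (x=6, y=0), (x=7, y=1), (x=2, y=2), (x=1, y=3), (x=9, y=3), (x=10, y=4), (x=0, y=6), (x=1, y=7), (x=0, y=10), (x=10, y=10), (x=1, y=11), (x=7, y=11), (x=9, y=11)
  Distance 9: (x=5, y=0), (x=7, y=0), (x=2, y=1), (x=8, y=1), (x=1, y=2), (x=9, y=2), (x=0, y=3), (x=10, y=3), (x=0, y=7), (x=0, y=11), (x=2, y=11), (x=10, y=11)  <- goal reached here
One shortest path (9 moves): (x=5, y=7) -> (x=6, y=7) -> (x=7, y=7) -> (x=7, y=6) -> (x=7, y=5) -> (x=7, y=4) -> (x=7, y=3) -> (x=7, y=2) -> (x=7, y=1) -> (x=7, y=0)

Answer: Shortest path length: 9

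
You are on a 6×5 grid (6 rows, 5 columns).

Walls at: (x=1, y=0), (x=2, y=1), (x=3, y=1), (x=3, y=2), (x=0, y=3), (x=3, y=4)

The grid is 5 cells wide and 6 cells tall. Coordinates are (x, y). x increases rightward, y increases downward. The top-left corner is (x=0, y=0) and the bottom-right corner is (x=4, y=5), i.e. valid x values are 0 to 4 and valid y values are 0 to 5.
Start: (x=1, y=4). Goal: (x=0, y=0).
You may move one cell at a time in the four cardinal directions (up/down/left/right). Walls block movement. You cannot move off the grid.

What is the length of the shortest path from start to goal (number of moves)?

BFS from (x=1, y=4) until reaching (x=0, y=0):
  Distance 0: (x=1, y=4)
  Distance 1: (x=1, y=3), (x=0, y=4), (x=2, y=4), (x=1, y=5)
  Distance 2: (x=1, y=2), (x=2, y=3), (x=0, y=5), (x=2, y=5)
  Distance 3: (x=1, y=1), (x=0, y=2), (x=2, y=2), (x=3, y=3), (x=3, y=5)
  Distance 4: (x=0, y=1), (x=4, y=3), (x=4, y=5)
  Distance 5: (x=0, y=0), (x=4, y=2), (x=4, y=4)  <- goal reached here
One shortest path (5 moves): (x=1, y=4) -> (x=1, y=3) -> (x=1, y=2) -> (x=0, y=2) -> (x=0, y=1) -> (x=0, y=0)

Answer: Shortest path length: 5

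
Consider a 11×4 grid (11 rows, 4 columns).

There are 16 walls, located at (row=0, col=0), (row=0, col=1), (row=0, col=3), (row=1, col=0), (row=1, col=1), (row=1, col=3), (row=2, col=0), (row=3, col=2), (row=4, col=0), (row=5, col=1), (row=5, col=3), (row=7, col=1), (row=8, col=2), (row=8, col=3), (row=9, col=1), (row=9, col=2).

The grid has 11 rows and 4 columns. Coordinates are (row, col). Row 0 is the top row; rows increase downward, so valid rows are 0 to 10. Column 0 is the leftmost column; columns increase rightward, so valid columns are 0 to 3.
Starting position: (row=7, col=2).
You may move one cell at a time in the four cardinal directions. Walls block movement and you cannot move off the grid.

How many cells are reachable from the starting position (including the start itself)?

Answer: Reachable cells: 28

Derivation:
BFS flood-fill from (row=7, col=2):
  Distance 0: (row=7, col=2)
  Distance 1: (row=6, col=2), (row=7, col=3)
  Distance 2: (row=5, col=2), (row=6, col=1), (row=6, col=3)
  Distance 3: (row=4, col=2), (row=6, col=0)
  Distance 4: (row=4, col=1), (row=4, col=3), (row=5, col=0), (row=7, col=0)
  Distance 5: (row=3, col=1), (row=3, col=3), (row=8, col=0)
  Distance 6: (row=2, col=1), (row=2, col=3), (row=3, col=0), (row=8, col=1), (row=9, col=0)
  Distance 7: (row=2, col=2), (row=10, col=0)
  Distance 8: (row=1, col=2), (row=10, col=1)
  Distance 9: (row=0, col=2), (row=10, col=2)
  Distance 10: (row=10, col=3)
  Distance 11: (row=9, col=3)
Total reachable: 28 (grid has 28 open cells total)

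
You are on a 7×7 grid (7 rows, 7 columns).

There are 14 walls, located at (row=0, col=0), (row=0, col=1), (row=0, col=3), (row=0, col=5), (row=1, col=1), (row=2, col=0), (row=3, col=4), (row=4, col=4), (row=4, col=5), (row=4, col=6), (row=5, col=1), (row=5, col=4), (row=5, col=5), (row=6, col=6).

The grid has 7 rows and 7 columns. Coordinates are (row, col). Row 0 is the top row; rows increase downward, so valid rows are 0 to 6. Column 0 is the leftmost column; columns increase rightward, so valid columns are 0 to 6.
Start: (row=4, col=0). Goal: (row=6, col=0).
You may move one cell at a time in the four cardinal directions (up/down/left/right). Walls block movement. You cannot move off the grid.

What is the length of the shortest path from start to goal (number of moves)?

BFS from (row=4, col=0) until reaching (row=6, col=0):
  Distance 0: (row=4, col=0)
  Distance 1: (row=3, col=0), (row=4, col=1), (row=5, col=0)
  Distance 2: (row=3, col=1), (row=4, col=2), (row=6, col=0)  <- goal reached here
One shortest path (2 moves): (row=4, col=0) -> (row=5, col=0) -> (row=6, col=0)

Answer: Shortest path length: 2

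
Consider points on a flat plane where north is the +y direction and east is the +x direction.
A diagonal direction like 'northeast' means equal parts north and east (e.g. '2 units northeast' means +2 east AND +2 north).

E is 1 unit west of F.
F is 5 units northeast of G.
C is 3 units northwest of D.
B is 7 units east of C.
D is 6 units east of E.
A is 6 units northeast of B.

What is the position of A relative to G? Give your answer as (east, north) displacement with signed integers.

Place G at the origin (east=0, north=0).
  F is 5 units northeast of G: delta (east=+5, north=+5); F at (east=5, north=5).
  E is 1 unit west of F: delta (east=-1, north=+0); E at (east=4, north=5).
  D is 6 units east of E: delta (east=+6, north=+0); D at (east=10, north=5).
  C is 3 units northwest of D: delta (east=-3, north=+3); C at (east=7, north=8).
  B is 7 units east of C: delta (east=+7, north=+0); B at (east=14, north=8).
  A is 6 units northeast of B: delta (east=+6, north=+6); A at (east=20, north=14).
Therefore A relative to G: (east=20, north=14).

Answer: A is at (east=20, north=14) relative to G.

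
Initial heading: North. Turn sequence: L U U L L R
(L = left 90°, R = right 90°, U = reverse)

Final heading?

Start: North
  L (left (90° counter-clockwise)) -> West
  U (U-turn (180°)) -> East
  U (U-turn (180°)) -> West
  L (left (90° counter-clockwise)) -> South
  L (left (90° counter-clockwise)) -> East
  R (right (90° clockwise)) -> South
Final: South

Answer: Final heading: South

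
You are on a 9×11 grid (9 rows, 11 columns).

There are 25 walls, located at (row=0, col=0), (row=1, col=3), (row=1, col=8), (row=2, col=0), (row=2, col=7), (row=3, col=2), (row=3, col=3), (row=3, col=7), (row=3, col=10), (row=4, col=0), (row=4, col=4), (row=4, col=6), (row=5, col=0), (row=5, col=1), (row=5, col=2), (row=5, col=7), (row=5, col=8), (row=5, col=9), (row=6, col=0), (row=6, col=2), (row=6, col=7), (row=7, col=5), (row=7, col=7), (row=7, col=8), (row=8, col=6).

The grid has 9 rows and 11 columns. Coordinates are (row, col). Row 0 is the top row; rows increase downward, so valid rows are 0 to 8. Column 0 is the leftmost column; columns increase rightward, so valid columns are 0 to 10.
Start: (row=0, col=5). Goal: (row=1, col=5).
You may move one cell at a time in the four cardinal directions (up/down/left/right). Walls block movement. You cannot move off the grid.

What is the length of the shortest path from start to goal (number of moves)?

Answer: Shortest path length: 1

Derivation:
BFS from (row=0, col=5) until reaching (row=1, col=5):
  Distance 0: (row=0, col=5)
  Distance 1: (row=0, col=4), (row=0, col=6), (row=1, col=5)  <- goal reached here
One shortest path (1 moves): (row=0, col=5) -> (row=1, col=5)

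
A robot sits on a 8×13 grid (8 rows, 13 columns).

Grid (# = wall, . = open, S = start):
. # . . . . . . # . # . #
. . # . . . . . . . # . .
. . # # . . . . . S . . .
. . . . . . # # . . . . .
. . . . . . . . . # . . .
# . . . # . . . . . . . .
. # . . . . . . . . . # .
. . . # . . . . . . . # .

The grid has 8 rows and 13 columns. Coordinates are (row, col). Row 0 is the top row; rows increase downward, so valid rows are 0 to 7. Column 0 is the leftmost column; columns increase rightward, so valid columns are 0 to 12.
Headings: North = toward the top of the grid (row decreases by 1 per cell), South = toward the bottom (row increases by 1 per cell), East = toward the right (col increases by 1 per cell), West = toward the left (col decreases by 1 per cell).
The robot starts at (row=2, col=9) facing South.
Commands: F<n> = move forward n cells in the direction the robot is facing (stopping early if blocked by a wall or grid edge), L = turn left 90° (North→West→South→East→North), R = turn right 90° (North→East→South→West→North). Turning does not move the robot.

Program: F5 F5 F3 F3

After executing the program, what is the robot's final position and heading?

Start: (row=2, col=9), facing South
  F5: move forward 1/5 (blocked), now at (row=3, col=9)
  F5: move forward 0/5 (blocked), now at (row=3, col=9)
  F3: move forward 0/3 (blocked), now at (row=3, col=9)
  F3: move forward 0/3 (blocked), now at (row=3, col=9)
Final: (row=3, col=9), facing South

Answer: Final position: (row=3, col=9), facing South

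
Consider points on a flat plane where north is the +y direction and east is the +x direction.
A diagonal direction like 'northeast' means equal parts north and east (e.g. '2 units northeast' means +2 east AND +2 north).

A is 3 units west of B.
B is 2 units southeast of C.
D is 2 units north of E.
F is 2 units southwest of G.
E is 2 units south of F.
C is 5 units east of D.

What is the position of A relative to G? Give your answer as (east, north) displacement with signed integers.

Place G at the origin (east=0, north=0).
  F is 2 units southwest of G: delta (east=-2, north=-2); F at (east=-2, north=-2).
  E is 2 units south of F: delta (east=+0, north=-2); E at (east=-2, north=-4).
  D is 2 units north of E: delta (east=+0, north=+2); D at (east=-2, north=-2).
  C is 5 units east of D: delta (east=+5, north=+0); C at (east=3, north=-2).
  B is 2 units southeast of C: delta (east=+2, north=-2); B at (east=5, north=-4).
  A is 3 units west of B: delta (east=-3, north=+0); A at (east=2, north=-4).
Therefore A relative to G: (east=2, north=-4).

Answer: A is at (east=2, north=-4) relative to G.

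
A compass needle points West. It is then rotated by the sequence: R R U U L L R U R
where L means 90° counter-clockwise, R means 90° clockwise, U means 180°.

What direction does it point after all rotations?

Start: West
  R (right (90° clockwise)) -> North
  R (right (90° clockwise)) -> East
  U (U-turn (180°)) -> West
  U (U-turn (180°)) -> East
  L (left (90° counter-clockwise)) -> North
  L (left (90° counter-clockwise)) -> West
  R (right (90° clockwise)) -> North
  U (U-turn (180°)) -> South
  R (right (90° clockwise)) -> West
Final: West

Answer: Final heading: West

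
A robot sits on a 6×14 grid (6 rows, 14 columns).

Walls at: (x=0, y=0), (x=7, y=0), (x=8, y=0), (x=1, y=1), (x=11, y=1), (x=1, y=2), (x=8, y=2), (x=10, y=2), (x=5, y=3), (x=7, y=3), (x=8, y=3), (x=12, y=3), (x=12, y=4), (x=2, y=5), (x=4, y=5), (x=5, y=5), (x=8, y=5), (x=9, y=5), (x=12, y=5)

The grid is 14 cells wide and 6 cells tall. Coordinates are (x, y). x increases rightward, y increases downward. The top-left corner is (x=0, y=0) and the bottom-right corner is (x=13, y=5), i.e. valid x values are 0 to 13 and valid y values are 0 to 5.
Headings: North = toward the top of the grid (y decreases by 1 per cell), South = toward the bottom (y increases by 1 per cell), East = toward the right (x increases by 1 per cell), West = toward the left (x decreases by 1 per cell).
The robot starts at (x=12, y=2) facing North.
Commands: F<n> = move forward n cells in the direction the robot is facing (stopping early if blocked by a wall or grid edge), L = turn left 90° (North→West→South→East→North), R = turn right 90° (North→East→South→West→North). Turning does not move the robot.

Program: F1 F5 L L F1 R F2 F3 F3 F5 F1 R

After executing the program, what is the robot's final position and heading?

Start: (x=12, y=2), facing North
  F1: move forward 1, now at (x=12, y=1)
  F5: move forward 1/5 (blocked), now at (x=12, y=0)
  L: turn left, now facing West
  L: turn left, now facing South
  F1: move forward 1, now at (x=12, y=1)
  R: turn right, now facing West
  F2: move forward 0/2 (blocked), now at (x=12, y=1)
  F3: move forward 0/3 (blocked), now at (x=12, y=1)
  F3: move forward 0/3 (blocked), now at (x=12, y=1)
  F5: move forward 0/5 (blocked), now at (x=12, y=1)
  F1: move forward 0/1 (blocked), now at (x=12, y=1)
  R: turn right, now facing North
Final: (x=12, y=1), facing North

Answer: Final position: (x=12, y=1), facing North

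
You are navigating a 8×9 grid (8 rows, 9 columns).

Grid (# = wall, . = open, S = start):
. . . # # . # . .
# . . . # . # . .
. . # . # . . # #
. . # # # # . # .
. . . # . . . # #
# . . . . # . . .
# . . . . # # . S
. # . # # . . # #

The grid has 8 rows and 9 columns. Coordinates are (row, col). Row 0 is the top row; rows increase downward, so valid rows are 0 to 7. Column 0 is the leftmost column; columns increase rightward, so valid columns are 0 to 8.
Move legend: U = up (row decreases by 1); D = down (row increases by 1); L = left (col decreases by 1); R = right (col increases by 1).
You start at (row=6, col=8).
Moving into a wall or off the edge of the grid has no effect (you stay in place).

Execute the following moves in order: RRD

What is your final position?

Answer: Final position: (row=6, col=8)

Derivation:
Start: (row=6, col=8)
  R (right): blocked, stay at (row=6, col=8)
  R (right): blocked, stay at (row=6, col=8)
  D (down): blocked, stay at (row=6, col=8)
Final: (row=6, col=8)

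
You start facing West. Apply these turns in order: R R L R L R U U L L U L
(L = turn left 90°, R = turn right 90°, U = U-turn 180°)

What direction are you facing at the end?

Answer: Final heading: North

Derivation:
Start: West
  R (right (90° clockwise)) -> North
  R (right (90° clockwise)) -> East
  L (left (90° counter-clockwise)) -> North
  R (right (90° clockwise)) -> East
  L (left (90° counter-clockwise)) -> North
  R (right (90° clockwise)) -> East
  U (U-turn (180°)) -> West
  U (U-turn (180°)) -> East
  L (left (90° counter-clockwise)) -> North
  L (left (90° counter-clockwise)) -> West
  U (U-turn (180°)) -> East
  L (left (90° counter-clockwise)) -> North
Final: North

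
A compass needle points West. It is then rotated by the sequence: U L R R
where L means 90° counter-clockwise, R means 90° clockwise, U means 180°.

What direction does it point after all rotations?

Start: West
  U (U-turn (180°)) -> East
  L (left (90° counter-clockwise)) -> North
  R (right (90° clockwise)) -> East
  R (right (90° clockwise)) -> South
Final: South

Answer: Final heading: South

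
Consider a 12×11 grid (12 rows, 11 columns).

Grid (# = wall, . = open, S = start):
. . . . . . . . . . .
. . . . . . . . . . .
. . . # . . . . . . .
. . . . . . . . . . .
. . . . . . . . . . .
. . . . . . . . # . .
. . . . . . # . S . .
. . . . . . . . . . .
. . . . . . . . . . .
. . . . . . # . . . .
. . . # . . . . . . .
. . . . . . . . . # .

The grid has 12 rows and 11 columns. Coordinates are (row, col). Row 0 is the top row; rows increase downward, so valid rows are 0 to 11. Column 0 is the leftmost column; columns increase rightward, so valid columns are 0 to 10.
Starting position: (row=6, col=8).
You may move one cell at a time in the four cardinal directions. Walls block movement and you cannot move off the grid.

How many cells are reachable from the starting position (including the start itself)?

Answer: Reachable cells: 126

Derivation:
BFS flood-fill from (row=6, col=8):
  Distance 0: (row=6, col=8)
  Distance 1: (row=6, col=7), (row=6, col=9), (row=7, col=8)
  Distance 2: (row=5, col=7), (row=5, col=9), (row=6, col=10), (row=7, col=7), (row=7, col=9), (row=8, col=8)
  Distance 3: (row=4, col=7), (row=4, col=9), (row=5, col=6), (row=5, col=10), (row=7, col=6), (row=7, col=10), (row=8, col=7), (row=8, col=9), (row=9, col=8)
  Distance 4: (row=3, col=7), (row=3, col=9), (row=4, col=6), (row=4, col=8), (row=4, col=10), (row=5, col=5), (row=7, col=5), (row=8, col=6), (row=8, col=10), (row=9, col=7), (row=9, col=9), (row=10, col=8)
  Distance 5: (row=2, col=7), (row=2, col=9), (row=3, col=6), (row=3, col=8), (row=3, col=10), (row=4, col=5), (row=5, col=4), (row=6, col=5), (row=7, col=4), (row=8, col=5), (row=9, col=10), (row=10, col=7), (row=10, col=9), (row=11, col=8)
  Distance 6: (row=1, col=7), (row=1, col=9), (row=2, col=6), (row=2, col=8), (row=2, col=10), (row=3, col=5), (row=4, col=4), (row=5, col=3), (row=6, col=4), (row=7, col=3), (row=8, col=4), (row=9, col=5), (row=10, col=6), (row=10, col=10), (row=11, col=7)
  Distance 7: (row=0, col=7), (row=0, col=9), (row=1, col=6), (row=1, col=8), (row=1, col=10), (row=2, col=5), (row=3, col=4), (row=4, col=3), (row=5, col=2), (row=6, col=3), (row=7, col=2), (row=8, col=3), (row=9, col=4), (row=10, col=5), (row=11, col=6), (row=11, col=10)
  Distance 8: (row=0, col=6), (row=0, col=8), (row=0, col=10), (row=1, col=5), (row=2, col=4), (row=3, col=3), (row=4, col=2), (row=5, col=1), (row=6, col=2), (row=7, col=1), (row=8, col=2), (row=9, col=3), (row=10, col=4), (row=11, col=5)
  Distance 9: (row=0, col=5), (row=1, col=4), (row=3, col=2), (row=4, col=1), (row=5, col=0), (row=6, col=1), (row=7, col=0), (row=8, col=1), (row=9, col=2), (row=11, col=4)
  Distance 10: (row=0, col=4), (row=1, col=3), (row=2, col=2), (row=3, col=1), (row=4, col=0), (row=6, col=0), (row=8, col=0), (row=9, col=1), (row=10, col=2), (row=11, col=3)
  Distance 11: (row=0, col=3), (row=1, col=2), (row=2, col=1), (row=3, col=0), (row=9, col=0), (row=10, col=1), (row=11, col=2)
  Distance 12: (row=0, col=2), (row=1, col=1), (row=2, col=0), (row=10, col=0), (row=11, col=1)
  Distance 13: (row=0, col=1), (row=1, col=0), (row=11, col=0)
  Distance 14: (row=0, col=0)
Total reachable: 126 (grid has 126 open cells total)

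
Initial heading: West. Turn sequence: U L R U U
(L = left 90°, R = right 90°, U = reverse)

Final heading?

Start: West
  U (U-turn (180°)) -> East
  L (left (90° counter-clockwise)) -> North
  R (right (90° clockwise)) -> East
  U (U-turn (180°)) -> West
  U (U-turn (180°)) -> East
Final: East

Answer: Final heading: East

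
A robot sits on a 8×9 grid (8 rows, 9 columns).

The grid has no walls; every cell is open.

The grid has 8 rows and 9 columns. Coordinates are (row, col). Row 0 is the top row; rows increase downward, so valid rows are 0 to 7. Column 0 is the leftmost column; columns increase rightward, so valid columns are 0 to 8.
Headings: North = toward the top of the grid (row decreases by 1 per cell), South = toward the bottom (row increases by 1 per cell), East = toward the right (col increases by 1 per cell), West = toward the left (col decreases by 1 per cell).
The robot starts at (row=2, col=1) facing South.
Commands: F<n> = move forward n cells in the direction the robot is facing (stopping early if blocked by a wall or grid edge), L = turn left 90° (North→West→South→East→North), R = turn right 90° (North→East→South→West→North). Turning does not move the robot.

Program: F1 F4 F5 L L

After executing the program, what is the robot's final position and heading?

Start: (row=2, col=1), facing South
  F1: move forward 1, now at (row=3, col=1)
  F4: move forward 4, now at (row=7, col=1)
  F5: move forward 0/5 (blocked), now at (row=7, col=1)
  L: turn left, now facing East
  L: turn left, now facing North
Final: (row=7, col=1), facing North

Answer: Final position: (row=7, col=1), facing North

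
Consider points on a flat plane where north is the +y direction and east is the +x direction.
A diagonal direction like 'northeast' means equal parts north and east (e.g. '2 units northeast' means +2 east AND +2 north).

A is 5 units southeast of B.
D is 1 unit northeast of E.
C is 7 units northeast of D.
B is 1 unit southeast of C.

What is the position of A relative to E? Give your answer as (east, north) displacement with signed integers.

Answer: A is at (east=14, north=2) relative to E.

Derivation:
Place E at the origin (east=0, north=0).
  D is 1 unit northeast of E: delta (east=+1, north=+1); D at (east=1, north=1).
  C is 7 units northeast of D: delta (east=+7, north=+7); C at (east=8, north=8).
  B is 1 unit southeast of C: delta (east=+1, north=-1); B at (east=9, north=7).
  A is 5 units southeast of B: delta (east=+5, north=-5); A at (east=14, north=2).
Therefore A relative to E: (east=14, north=2).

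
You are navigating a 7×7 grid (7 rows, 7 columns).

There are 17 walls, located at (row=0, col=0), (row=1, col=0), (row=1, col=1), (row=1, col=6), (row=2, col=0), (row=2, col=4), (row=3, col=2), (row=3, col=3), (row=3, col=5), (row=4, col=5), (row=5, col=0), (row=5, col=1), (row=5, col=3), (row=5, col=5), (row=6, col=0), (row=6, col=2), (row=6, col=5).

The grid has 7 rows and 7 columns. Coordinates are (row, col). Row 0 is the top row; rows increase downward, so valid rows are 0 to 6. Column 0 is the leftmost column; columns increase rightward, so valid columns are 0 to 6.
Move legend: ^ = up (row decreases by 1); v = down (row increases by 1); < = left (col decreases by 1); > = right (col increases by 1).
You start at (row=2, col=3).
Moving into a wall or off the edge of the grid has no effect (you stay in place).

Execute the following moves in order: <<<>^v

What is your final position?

Answer: Final position: (row=2, col=2)

Derivation:
Start: (row=2, col=3)
  < (left): (row=2, col=3) -> (row=2, col=2)
  < (left): (row=2, col=2) -> (row=2, col=1)
  < (left): blocked, stay at (row=2, col=1)
  > (right): (row=2, col=1) -> (row=2, col=2)
  ^ (up): (row=2, col=2) -> (row=1, col=2)
  v (down): (row=1, col=2) -> (row=2, col=2)
Final: (row=2, col=2)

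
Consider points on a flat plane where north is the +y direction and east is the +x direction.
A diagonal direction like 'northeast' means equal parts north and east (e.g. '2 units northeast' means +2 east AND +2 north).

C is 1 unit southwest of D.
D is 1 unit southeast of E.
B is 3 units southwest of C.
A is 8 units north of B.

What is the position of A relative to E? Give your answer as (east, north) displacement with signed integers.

Answer: A is at (east=-3, north=3) relative to E.

Derivation:
Place E at the origin (east=0, north=0).
  D is 1 unit southeast of E: delta (east=+1, north=-1); D at (east=1, north=-1).
  C is 1 unit southwest of D: delta (east=-1, north=-1); C at (east=0, north=-2).
  B is 3 units southwest of C: delta (east=-3, north=-3); B at (east=-3, north=-5).
  A is 8 units north of B: delta (east=+0, north=+8); A at (east=-3, north=3).
Therefore A relative to E: (east=-3, north=3).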